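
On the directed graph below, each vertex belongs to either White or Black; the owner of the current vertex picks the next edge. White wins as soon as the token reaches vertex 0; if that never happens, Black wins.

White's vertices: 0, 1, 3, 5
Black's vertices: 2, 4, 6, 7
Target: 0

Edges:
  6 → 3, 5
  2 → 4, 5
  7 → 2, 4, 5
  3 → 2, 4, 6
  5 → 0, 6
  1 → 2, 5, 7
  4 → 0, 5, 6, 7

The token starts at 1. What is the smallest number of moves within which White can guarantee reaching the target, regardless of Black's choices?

2

A0 = {0}
A1: add {5} — 5 (White) has 5→0.
A2: add {1} — 1 (White) has 1→5.
A3 = A2; e.g. 2 (Black) can still go to 4. Fixed point.
1 enters the attractor at level 2, so White can force the target in 2 moves from there.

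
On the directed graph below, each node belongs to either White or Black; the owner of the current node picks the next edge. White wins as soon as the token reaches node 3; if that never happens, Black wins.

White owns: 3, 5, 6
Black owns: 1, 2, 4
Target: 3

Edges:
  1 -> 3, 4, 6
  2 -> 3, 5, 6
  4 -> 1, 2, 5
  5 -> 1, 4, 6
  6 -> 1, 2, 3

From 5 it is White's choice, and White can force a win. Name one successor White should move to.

A0 = {3}
A1: add {6} — 6 (White) has 6→3.
A2: add {5} — 5 (White) has 5→6.
A3: add {2} — 2 (Black): all of {3, 5, 6} already in.
A4 = A3; e.g. 1 (Black) can still go to 4. Fixed point.
From 5, successor 6 is in the attractor (rank 1); the other successors 1, 4 are not.

6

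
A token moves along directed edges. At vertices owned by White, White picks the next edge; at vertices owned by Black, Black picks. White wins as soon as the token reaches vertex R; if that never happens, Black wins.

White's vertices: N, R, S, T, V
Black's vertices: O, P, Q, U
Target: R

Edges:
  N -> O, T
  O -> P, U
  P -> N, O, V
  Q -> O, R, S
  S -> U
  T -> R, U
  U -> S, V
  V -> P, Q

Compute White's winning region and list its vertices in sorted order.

A0 = {R}
A1: add {T} — T (White) has T→R.
A2: add {N} — N (White) has N→T.
A3 = A2; e.g. O (Black) can still go to P. Fixed point.
White's winning region = {N, R, T}.

N, R, T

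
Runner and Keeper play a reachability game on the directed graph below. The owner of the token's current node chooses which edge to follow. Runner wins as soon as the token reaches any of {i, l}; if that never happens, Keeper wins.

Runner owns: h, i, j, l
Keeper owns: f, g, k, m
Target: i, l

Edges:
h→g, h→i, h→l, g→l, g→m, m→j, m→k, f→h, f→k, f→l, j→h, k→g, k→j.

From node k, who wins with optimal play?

A0 = {i, l}
A1: add {h} — h (Runner) has h→i.
A2: add {j} — j (Runner) has j→h.
A3 = A2; e.g. f (Keeper) can still go to k. Fixed point.
k never enters the attractor, so Keeper can avoid the target forever.

Keeper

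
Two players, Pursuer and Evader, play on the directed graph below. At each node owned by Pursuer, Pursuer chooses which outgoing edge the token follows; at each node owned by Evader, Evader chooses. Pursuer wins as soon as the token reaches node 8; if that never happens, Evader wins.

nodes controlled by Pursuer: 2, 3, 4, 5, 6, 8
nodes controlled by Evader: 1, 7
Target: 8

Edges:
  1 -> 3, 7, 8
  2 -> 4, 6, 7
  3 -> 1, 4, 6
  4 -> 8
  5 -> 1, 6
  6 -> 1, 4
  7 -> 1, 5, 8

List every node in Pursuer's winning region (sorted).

A0 = {8}
A1: add {4} — 4 (Pursuer) has 4→8.
A2: add {2, 3, 6} — 2 (Pursuer) has 2→4; 3 (Pursuer) has 3→4; 6 (Pursuer) has 6→4.
A3: add {5} — 5 (Pursuer) has 5→6.
A4 = A3; e.g. 1 (Evader) can still go to 7. Fixed point.
Pursuer's winning region = {2, 3, 4, 5, 6, 8}.

2, 3, 4, 5, 6, 8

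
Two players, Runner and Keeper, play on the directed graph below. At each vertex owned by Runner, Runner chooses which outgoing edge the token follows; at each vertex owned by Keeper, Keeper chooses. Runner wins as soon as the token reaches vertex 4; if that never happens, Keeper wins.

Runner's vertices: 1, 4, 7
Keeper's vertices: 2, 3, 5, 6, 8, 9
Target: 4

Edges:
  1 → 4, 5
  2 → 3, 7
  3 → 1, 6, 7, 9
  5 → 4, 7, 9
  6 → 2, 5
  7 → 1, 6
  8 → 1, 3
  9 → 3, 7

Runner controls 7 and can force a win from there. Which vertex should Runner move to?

A0 = {4}
A1: add {1} — 1 (Runner) has 1→4.
A2: add {7} — 7 (Runner) has 7→1.
A3 = A2; e.g. 2 (Keeper) can still go to 3. Fixed point.
From 7, successor 1 is in the attractor (rank 1); the other successor 6 is not.

1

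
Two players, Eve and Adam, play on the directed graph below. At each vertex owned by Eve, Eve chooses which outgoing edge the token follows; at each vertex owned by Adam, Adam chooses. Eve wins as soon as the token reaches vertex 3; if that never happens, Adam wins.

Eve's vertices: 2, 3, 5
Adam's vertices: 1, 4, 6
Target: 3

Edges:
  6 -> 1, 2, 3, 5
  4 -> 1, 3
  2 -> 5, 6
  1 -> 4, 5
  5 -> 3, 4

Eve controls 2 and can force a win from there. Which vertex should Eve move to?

5

A0 = {3}
A1: add {5} — 5 (Eve) has 5→3.
A2: add {2} — 2 (Eve) has 2→5.
A3 = A2; e.g. 1 (Adam) can still go to 4. Fixed point.
From 2, successor 5 is in the attractor (rank 1); the other successor 6 is not.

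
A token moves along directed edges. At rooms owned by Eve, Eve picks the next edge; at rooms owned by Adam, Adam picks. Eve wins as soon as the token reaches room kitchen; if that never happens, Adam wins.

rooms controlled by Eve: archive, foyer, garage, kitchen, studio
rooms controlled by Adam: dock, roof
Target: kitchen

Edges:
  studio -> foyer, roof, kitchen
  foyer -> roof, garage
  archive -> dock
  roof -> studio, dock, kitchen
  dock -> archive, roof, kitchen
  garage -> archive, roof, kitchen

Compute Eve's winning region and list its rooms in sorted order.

A0 = {kitchen}
A1: add {garage, studio} — studio (Eve) has studio→kitchen; garage (Eve) has garage→kitchen.
A2: add {foyer} — foyer (Eve) has foyer→garage.
A3 = A2; e.g. archive (Eve) has no edge into A2. Fixed point.
Eve's winning region = {foyer, garage, kitchen, studio}.

foyer, garage, kitchen, studio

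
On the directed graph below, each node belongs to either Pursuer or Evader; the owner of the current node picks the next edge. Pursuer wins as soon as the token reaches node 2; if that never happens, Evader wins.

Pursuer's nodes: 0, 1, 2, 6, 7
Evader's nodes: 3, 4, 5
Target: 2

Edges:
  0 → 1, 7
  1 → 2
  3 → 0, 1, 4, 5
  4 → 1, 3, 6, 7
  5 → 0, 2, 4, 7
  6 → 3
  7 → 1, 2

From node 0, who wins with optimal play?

A0 = {2}
A1: add {1, 7} — 1 (Pursuer) has 1→2; 7 (Pursuer) has 7→2.
A2: add {0} — 0 (Pursuer) has 0→1.
A3 = A2; e.g. 3 (Evader) can still go to 4. Fixed point.
0 ∈ A2, so Pursuer can force the target.

Pursuer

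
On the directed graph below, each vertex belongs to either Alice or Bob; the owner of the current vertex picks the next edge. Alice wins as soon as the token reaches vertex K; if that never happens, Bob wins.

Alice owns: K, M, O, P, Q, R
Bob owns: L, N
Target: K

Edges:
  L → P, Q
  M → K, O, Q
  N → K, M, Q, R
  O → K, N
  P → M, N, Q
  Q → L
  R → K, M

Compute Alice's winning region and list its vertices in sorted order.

K, M, O, P, R

A0 = {K}
A1: add {M, O, R} — M (Alice) has M→K; O (Alice) has O→K; R (Alice) has R→K.
A2: add {P} — P (Alice) has P→M.
A3 = A2; e.g. L (Bob) can still go to Q. Fixed point.
Alice's winning region = {K, M, O, P, R}.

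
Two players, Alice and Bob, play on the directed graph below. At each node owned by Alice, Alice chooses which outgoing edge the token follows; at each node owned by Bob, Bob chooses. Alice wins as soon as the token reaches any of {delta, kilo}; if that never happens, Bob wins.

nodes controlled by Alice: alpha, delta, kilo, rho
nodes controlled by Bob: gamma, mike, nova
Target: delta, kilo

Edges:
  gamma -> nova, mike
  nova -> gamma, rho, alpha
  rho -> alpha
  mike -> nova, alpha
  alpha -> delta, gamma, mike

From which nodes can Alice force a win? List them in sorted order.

A0 = {delta, kilo}
A1: add {alpha} — alpha (Alice) has alpha→delta.
A2: add {rho} — rho (Alice) has rho→alpha.
A3 = A2; e.g. gamma (Bob) can still go to nova. Fixed point.
Alice's winning region = {alpha, delta, kilo, rho}.

alpha, delta, kilo, rho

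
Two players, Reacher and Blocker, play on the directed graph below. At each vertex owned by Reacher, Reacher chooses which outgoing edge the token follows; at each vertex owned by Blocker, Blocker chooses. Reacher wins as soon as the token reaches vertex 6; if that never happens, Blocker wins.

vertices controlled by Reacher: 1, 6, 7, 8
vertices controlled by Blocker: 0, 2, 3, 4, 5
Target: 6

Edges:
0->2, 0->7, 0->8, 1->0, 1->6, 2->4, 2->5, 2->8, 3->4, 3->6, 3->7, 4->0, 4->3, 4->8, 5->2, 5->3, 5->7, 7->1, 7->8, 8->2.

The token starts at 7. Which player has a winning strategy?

A0 = {6}
A1: add {1} — 1 (Reacher) has 1→6.
A2: add {7} — 7 (Reacher) has 7→1.
A3 = A2; e.g. 0 (Blocker) can still go to 2. Fixed point.
7 ∈ A2, so Reacher can force the target.

Reacher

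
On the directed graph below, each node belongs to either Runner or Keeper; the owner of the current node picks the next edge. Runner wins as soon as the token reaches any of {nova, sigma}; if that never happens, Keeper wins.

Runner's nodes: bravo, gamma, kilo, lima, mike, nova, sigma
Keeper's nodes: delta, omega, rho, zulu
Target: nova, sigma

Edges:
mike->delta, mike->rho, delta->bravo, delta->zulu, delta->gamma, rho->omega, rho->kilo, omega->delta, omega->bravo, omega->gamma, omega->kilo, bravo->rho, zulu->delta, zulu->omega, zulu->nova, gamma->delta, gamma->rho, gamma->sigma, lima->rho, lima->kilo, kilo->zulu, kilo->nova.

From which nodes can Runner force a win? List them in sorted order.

A0 = {nova, sigma}
A1: add {gamma, kilo} — gamma (Runner) has gamma→sigma; kilo (Runner) has kilo→nova.
A2: add {lima} — lima (Runner) has lima→kilo.
A3 = A2; e.g. mike (Runner) has no edge into A2. Fixed point.
Runner's winning region = {gamma, kilo, lima, nova, sigma}.

gamma, kilo, lima, nova, sigma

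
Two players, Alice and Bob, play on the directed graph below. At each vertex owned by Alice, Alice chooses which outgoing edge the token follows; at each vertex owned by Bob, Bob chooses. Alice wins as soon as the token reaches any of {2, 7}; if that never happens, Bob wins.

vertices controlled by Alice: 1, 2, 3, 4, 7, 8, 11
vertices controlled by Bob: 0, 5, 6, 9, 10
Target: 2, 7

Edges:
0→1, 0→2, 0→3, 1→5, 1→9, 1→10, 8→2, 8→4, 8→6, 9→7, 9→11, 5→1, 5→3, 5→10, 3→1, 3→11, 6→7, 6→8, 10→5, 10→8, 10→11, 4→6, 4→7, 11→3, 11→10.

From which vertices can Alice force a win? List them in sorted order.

2, 4, 6, 7, 8

A0 = {2, 7}
A1: add {4, 8} — 4 (Alice) has 4→7; 8 (Alice) has 8→2.
A2: add {6} — 6 (Bob): all of {7, 8} already in.
A3 = A2; e.g. 0 (Bob) can still go to 1. Fixed point.
Alice's winning region = {2, 4, 6, 7, 8}.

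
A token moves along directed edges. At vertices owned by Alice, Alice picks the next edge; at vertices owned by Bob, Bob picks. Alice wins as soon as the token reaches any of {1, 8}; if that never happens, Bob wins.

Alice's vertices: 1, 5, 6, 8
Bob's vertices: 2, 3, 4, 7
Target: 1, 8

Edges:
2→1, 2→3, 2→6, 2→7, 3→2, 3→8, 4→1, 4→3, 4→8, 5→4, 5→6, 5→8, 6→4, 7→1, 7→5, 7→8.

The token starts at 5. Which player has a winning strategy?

Alice

A0 = {1, 8}
A1: add {5} — 5 (Alice) has 5→8.
5 ∈ A1, so Alice can force the target.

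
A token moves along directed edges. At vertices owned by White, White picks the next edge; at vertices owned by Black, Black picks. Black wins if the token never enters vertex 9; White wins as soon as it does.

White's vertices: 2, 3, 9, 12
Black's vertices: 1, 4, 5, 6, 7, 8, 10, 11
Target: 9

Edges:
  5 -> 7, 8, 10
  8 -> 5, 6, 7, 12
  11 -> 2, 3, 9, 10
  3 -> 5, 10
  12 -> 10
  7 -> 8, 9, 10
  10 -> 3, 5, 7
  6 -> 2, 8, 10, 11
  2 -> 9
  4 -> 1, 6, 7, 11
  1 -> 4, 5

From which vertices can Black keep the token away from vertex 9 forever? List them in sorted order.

A0 = {9}
A1: add {2} — 2 (White) has 2→9.
A2 = A1; e.g. 1 (Black) can still go to 4. Fixed point.
White's attractor = {2, 9}; Black avoids the target exactly from the complement.

1, 3, 4, 5, 6, 7, 8, 10, 11, 12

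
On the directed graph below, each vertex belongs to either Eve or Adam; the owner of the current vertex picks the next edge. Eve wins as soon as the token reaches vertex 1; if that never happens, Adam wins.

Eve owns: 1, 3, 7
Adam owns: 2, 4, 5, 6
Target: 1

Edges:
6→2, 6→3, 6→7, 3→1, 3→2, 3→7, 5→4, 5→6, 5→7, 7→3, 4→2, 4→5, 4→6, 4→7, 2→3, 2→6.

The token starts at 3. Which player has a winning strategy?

Eve

A0 = {1}
A1: add {3} — 3 (Eve) has 3→1.
3 ∈ A1, so Eve can force the target.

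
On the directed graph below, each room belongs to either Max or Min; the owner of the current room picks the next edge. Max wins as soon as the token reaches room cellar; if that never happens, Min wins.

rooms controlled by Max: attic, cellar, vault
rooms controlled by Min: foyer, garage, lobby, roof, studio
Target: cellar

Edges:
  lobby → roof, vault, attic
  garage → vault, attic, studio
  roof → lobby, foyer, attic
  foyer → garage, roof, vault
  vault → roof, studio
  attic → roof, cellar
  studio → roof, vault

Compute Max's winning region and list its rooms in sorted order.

attic, cellar

A0 = {cellar}
A1: add {attic} — attic (Max) has attic→cellar.
A2 = A1; e.g. lobby (Min) can still go to roof. Fixed point.
Max's winning region = {attic, cellar}.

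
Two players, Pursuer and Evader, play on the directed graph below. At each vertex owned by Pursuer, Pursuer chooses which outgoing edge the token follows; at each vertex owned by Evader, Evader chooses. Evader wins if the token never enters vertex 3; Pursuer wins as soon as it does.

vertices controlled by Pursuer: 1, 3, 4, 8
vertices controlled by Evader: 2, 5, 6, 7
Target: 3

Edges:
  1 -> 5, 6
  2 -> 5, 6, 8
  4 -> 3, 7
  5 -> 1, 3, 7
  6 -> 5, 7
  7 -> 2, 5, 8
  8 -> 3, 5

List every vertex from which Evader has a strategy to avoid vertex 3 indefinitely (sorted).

A0 = {3}
A1: add {4, 8} — 4 (Pursuer) has 4→3; 8 (Pursuer) has 8→3.
A2 = A1; e.g. 1 (Pursuer) has no edge into A1. Fixed point.
Pursuer's attractor = {3, 4, 8}; Evader avoids the target exactly from the complement.

1, 2, 5, 6, 7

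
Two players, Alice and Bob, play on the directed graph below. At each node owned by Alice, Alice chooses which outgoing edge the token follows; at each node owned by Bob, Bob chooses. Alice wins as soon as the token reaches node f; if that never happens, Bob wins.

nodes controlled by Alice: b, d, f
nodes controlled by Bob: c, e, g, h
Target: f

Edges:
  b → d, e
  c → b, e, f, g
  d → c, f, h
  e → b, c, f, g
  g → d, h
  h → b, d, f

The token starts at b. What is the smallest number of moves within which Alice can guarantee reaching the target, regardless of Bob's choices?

A0 = {f}
A1: add {d} — d (Alice) has d→f.
A2: add {b} — b (Alice) has b→d.
b enters the attractor at level 2, so Alice can force the target in 2 moves from there.

2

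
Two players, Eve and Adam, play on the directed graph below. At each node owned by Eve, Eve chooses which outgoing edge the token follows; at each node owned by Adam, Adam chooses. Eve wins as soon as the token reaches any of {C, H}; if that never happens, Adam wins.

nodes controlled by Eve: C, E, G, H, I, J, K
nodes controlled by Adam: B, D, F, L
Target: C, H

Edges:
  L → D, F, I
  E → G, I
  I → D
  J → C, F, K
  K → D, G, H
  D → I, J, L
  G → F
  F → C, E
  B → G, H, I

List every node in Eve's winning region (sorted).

C, H, J, K

A0 = {C, H}
A1: add {J, K} — J (Eve) has J→C; K (Eve) has K→H.
A2 = A1; e.g. B (Adam) can still go to G. Fixed point.
Eve's winning region = {C, H, J, K}.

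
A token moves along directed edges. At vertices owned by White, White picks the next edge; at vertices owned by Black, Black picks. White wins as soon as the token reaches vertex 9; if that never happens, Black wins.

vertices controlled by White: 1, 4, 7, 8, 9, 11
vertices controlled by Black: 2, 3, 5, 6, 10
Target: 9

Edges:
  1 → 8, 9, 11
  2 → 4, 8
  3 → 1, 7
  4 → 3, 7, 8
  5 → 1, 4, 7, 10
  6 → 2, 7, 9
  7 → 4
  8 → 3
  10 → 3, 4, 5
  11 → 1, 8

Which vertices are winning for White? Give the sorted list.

A0 = {9}
A1: add {1} — 1 (White) has 1→9.
A2: add {11} — 11 (White) has 11→1.
A3 = A2; e.g. 2 (Black) can still go to 4. Fixed point.
White's winning region = {1, 9, 11}.

1, 9, 11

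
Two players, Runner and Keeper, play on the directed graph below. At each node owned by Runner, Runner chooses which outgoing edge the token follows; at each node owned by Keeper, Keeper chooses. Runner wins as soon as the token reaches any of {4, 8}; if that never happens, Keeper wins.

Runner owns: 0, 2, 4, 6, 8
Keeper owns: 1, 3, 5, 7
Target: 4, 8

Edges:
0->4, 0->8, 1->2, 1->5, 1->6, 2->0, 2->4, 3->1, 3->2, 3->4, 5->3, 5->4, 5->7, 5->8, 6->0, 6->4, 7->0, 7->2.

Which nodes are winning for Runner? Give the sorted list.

0, 2, 4, 6, 7, 8

A0 = {4, 8}
A1: add {0, 2, 6} — 0 (Runner) has 0→4; 2 (Runner) has 2→4; 6 (Runner) has 6→4.
A2: add {7} — 7 (Keeper): all of {0, 2} already in.
A3 = A2; e.g. 1 (Keeper) can still go to 5. Fixed point.
Runner's winning region = {0, 2, 4, 6, 7, 8}.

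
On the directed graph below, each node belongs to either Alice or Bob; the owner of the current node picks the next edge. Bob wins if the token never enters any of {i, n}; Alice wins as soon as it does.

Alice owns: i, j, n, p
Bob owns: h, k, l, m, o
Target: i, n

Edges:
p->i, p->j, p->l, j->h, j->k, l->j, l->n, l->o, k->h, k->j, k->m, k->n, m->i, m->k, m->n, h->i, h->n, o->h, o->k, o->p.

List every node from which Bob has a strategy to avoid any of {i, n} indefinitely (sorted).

A0 = {i, n}
A1: add {h, p} — h (Bob): all of {i, n} already in; p (Alice) has p→i.
A2: add {j} — j (Alice) has j→h.
A3 = A2; e.g. k (Bob) can still go to m. Fixed point.
Alice's attractor = {h, i, j, n, p}; Bob avoids the target exactly from the complement.

k, l, m, o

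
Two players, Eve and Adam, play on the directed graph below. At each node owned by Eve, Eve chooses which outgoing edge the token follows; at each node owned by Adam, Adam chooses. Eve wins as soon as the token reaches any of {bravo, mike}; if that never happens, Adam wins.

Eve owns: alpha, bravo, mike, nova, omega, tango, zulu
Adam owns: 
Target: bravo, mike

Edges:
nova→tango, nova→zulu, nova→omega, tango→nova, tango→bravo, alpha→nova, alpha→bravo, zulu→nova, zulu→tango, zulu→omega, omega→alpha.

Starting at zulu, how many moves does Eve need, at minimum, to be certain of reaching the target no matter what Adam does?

2

A0 = {bravo, mike}
A1: add {alpha, tango} — tango (Eve) has tango→bravo; alpha (Eve) has alpha→bravo.
A2: add {nova, omega, zulu} — nova (Eve) has nova→tango; zulu (Eve) has zulu→tango; omega (Eve) has omega→alpha.
A2 = all vertices. Fixed point.
zulu enters the attractor at level 2, so Eve can force the target in 2 moves from there.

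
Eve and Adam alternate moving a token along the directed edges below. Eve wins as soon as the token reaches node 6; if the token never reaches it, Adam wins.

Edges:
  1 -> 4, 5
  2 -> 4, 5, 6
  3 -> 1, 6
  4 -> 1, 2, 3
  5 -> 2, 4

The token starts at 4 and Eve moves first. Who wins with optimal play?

Adam

Track states (vertex, player-to-move).
A0 = {(6,Eve), (6,Adam)}
A1: add {(2,Eve), (3,Eve)}.
A2 = A1; e.g. (1,Eve) stays out. (4,Eve) never enters ⇒ Adam avoids the target.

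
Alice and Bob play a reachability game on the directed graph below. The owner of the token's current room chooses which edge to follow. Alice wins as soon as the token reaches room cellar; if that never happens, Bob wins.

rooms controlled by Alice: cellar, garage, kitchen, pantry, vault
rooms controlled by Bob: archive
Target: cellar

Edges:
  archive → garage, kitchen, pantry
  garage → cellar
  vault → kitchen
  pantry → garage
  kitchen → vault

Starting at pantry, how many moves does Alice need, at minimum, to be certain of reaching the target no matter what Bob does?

2

A0 = {cellar}
A1: add {garage} — garage (Alice) has garage→cellar.
A2: add {pantry} — pantry (Alice) has pantry→garage.
A3 = A2; e.g. kitchen (Alice) has no edge into A2. Fixed point.
pantry enters the attractor at level 2, so Alice can force the target in 2 moves from there.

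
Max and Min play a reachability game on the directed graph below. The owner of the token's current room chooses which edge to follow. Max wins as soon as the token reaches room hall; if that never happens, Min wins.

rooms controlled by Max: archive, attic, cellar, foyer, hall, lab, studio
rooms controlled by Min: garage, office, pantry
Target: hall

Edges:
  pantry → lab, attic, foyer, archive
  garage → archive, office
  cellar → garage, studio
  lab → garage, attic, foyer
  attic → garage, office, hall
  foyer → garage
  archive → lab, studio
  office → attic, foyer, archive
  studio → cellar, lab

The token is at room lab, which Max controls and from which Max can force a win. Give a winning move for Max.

attic

A0 = {hall}
A1: add {attic} — attic (Max) has attic→hall.
A2: add {lab} — lab (Max) has lab→attic.
A3: add {archive, studio} — archive (Max) has archive→lab; studio (Max) has studio→lab.
A4: add {cellar} — cellar (Max) has cellar→studio.
A5 = A4; e.g. pantry (Min) can still go to foyer. Fixed point.
From lab, successor attic is in the attractor (rank 1); the other successors foyer, garage are not.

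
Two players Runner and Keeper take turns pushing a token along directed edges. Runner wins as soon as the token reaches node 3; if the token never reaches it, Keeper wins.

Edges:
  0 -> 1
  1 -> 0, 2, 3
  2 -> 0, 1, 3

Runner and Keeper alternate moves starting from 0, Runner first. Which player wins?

Track states (vertex, player-to-move).
A0 = {(3,Runner), (3,Keeper)}
A1: add {(1,Runner), (2,Runner)}.
A2: add {(0,Keeper)}.
A3 = A2; e.g. (0,Runner) stays out. (0,Runner) never enters ⇒ Keeper avoids the target.

Keeper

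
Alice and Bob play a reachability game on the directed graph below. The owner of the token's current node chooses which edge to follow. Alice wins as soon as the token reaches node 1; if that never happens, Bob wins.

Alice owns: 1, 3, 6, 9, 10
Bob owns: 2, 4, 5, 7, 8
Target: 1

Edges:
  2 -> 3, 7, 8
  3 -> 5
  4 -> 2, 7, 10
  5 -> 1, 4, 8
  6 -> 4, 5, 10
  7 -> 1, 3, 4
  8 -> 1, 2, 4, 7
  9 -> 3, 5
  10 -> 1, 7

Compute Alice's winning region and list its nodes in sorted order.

A0 = {1}
A1: add {10} — 10 (Alice) has 10→1.
A2: add {6} — 6 (Alice) has 6→10.
A3 = A2; e.g. 2 (Bob) can still go to 3. Fixed point.
Alice's winning region = {1, 6, 10}.

1, 6, 10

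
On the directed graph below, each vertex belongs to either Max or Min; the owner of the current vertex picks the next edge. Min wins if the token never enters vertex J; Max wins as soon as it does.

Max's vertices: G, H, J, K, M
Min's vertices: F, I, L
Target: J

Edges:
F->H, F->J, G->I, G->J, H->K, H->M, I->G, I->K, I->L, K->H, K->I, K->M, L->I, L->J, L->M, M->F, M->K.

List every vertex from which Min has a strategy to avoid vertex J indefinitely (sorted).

A0 = {J}
A1: add {G} — G (Max) has G→J.
A2 = A1; e.g. F (Min) can still go to H. Fixed point.
Max's attractor = {G, J}; Min avoids the target exactly from the complement.

F, H, I, K, L, M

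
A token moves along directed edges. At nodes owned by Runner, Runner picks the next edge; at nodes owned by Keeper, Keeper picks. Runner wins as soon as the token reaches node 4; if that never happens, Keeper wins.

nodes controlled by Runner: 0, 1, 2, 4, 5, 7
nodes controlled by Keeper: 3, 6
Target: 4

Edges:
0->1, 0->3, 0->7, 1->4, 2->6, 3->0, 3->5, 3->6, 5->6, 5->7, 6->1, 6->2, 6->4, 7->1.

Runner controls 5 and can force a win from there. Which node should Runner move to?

A0 = {4}
A1: add {1} — 1 (Runner) has 1→4.
A2: add {0, 7} — 0 (Runner) has 0→1; 7 (Runner) has 7→1.
A3: add {5} — 5 (Runner) has 5→7.
A4 = A3; e.g. 2 (Runner) has no edge into A3. Fixed point.
From 5, successor 7 is in the attractor (rank 2); the other successor 6 is not.

7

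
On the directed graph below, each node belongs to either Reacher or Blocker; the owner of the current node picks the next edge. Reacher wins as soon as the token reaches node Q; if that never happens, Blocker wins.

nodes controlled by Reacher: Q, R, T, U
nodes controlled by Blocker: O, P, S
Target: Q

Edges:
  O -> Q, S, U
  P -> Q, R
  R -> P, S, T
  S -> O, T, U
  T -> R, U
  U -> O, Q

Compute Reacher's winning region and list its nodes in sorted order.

P, Q, R, T, U

A0 = {Q}
A1: add {U} — U (Reacher) has U→Q.
A2: add {T} — T (Reacher) has T→U.
A3: add {R} — R (Reacher) has R→T.
A4: add {P} — P (Blocker): all of {Q, R} already in.
A5 = A4; e.g. O (Blocker) can still go to S. Fixed point.
Reacher's winning region = {P, Q, R, T, U}.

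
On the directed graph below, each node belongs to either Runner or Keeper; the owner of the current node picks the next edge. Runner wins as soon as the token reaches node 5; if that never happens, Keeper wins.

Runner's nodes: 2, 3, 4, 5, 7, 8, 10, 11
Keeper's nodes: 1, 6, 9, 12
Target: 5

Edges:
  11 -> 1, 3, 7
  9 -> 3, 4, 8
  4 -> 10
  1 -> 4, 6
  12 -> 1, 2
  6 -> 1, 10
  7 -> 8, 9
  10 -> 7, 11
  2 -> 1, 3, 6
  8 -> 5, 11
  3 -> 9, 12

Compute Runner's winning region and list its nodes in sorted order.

A0 = {5}
A1: add {8} — 8 (Runner) has 8→5.
A2: add {7} — 7 (Runner) has 7→8.
A3: add {10, 11} — 10 (Runner) has 10→7; 11 (Runner) has 11→7.
A4: add {4} — 4 (Runner) has 4→10.
A5 = A4; e.g. 1 (Keeper) can still go to 6. Fixed point.
Runner's winning region = {4, 5, 7, 8, 10, 11}.

4, 5, 7, 8, 10, 11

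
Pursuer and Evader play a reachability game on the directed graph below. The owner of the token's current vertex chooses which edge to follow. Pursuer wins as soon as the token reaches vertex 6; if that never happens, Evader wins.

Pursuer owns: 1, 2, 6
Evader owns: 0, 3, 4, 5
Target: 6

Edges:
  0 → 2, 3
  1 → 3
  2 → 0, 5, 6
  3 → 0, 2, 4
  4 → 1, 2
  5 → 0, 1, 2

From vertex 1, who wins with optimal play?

Evader

A0 = {6}
A1: add {2} — 2 (Pursuer) has 2→6.
A2 = A1; e.g. 0 (Evader) can still go to 3. Fixed point.
1 never enters the attractor, so Evader can avoid the target forever.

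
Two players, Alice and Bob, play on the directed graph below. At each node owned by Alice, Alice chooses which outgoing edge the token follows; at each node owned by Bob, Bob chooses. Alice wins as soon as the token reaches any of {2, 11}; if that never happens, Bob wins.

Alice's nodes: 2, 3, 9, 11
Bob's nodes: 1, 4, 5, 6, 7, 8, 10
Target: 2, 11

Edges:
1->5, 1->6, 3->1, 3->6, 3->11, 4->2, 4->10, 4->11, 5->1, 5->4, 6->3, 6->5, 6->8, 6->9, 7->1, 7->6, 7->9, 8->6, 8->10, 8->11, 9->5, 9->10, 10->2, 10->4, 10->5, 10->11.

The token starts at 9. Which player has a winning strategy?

Bob

A0 = {2, 11}
A1: add {3} — 3 (Alice) has 3→11.
A2 = A1; e.g. 1 (Bob) can still go to 5. Fixed point.
9 never enters the attractor, so Bob can avoid the target forever.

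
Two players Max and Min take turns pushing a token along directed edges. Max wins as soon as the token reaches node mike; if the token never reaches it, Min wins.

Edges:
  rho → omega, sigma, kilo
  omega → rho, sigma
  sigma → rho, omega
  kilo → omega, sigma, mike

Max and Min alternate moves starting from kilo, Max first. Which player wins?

Max

Track states (vertex, player-to-move).
A0 = {(mike,Max), (mike,Min)}
A1: add {(kilo,Max)}.
(kilo,Max) ∈ A1 ⇒ Max forces the target.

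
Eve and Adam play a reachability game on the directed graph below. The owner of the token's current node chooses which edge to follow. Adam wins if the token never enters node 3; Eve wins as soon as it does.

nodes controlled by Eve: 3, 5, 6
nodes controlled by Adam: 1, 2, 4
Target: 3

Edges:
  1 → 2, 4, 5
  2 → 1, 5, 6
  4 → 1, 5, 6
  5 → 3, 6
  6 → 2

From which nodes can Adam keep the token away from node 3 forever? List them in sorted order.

1, 2, 4, 6

A0 = {3}
A1: add {5} — 5 (Eve) has 5→3.
A2 = A1; e.g. 1 (Adam) can still go to 2. Fixed point.
Eve's attractor = {3, 5}; Adam avoids the target exactly from the complement.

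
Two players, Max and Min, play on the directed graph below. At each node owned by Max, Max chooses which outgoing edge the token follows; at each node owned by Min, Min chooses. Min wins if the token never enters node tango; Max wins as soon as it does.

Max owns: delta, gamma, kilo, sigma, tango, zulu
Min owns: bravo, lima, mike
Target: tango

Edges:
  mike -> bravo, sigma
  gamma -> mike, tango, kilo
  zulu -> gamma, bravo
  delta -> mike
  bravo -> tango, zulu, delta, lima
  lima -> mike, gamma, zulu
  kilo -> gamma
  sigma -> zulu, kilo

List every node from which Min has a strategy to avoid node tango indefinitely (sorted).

bravo, delta, lima, mike

A0 = {tango}
A1: add {gamma} — gamma (Max) has gamma→tango.
A2: add {kilo, zulu} — zulu (Max) has zulu→gamma; kilo (Max) has kilo→gamma.
A3: add {sigma} — sigma (Max) has sigma→zulu.
A4 = A3; e.g. mike (Min) can still go to bravo. Fixed point.
Max's attractor = {gamma, kilo, sigma, tango, zulu}; Min avoids the target exactly from the complement.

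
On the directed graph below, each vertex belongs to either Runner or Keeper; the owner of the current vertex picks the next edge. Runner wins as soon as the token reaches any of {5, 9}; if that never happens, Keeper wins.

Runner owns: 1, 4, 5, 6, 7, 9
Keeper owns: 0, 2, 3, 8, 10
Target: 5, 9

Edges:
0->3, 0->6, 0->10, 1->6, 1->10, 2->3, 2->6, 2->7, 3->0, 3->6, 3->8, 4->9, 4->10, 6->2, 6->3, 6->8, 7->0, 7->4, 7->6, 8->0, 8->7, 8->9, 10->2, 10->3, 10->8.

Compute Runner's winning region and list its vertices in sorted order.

A0 = {5, 9}
A1: add {4} — 4 (Runner) has 4→9.
A2: add {7} — 7 (Runner) has 7→4.
A3 = A2; e.g. 0 (Keeper) can still go to 3. Fixed point.
Runner's winning region = {4, 5, 7, 9}.

4, 5, 7, 9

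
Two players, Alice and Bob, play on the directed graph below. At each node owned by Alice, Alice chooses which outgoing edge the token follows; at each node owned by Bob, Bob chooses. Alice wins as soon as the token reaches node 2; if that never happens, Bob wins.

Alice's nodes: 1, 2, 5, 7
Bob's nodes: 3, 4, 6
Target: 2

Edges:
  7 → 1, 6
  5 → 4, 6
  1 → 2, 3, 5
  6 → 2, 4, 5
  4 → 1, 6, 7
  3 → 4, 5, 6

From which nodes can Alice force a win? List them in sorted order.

A0 = {2}
A1: add {1} — 1 (Alice) has 1→2.
A2: add {7} — 7 (Alice) has 7→1.
A3 = A2; e.g. 3 (Bob) can still go to 4. Fixed point.
Alice's winning region = {1, 2, 7}.

1, 2, 7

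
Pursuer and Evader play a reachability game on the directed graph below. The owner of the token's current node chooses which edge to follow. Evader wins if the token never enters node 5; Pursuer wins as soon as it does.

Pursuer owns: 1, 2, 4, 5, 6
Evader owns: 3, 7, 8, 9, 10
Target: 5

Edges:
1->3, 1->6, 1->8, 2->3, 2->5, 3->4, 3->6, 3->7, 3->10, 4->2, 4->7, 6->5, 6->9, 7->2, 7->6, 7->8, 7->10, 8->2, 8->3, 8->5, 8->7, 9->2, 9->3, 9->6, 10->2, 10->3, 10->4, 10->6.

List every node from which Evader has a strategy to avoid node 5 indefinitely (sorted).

A0 = {5}
A1: add {2, 6} — 2 (Pursuer) has 2→5; 6 (Pursuer) has 6→5.
A2: add {1, 4} — 1 (Pursuer) has 1→6; 4 (Pursuer) has 4→2.
A3 = A2; e.g. 3 (Evader) can still go to 7. Fixed point.
Pursuer's attractor = {1, 2, 4, 5, 6}; Evader avoids the target exactly from the complement.

3, 7, 8, 9, 10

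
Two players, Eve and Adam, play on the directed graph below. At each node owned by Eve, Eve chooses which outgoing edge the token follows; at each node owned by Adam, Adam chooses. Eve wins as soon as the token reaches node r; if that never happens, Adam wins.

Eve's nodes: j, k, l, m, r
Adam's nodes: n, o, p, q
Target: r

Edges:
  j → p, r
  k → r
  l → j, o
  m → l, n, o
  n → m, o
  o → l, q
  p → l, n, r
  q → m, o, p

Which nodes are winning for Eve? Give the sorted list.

A0 = {r}
A1: add {j, k} — j (Eve) has j→r; k (Eve) has k→r.
A2: add {l} — l (Eve) has l→j.
A3: add {m} — m (Eve) has m→l.
A4 = A3; e.g. n (Adam) can still go to o. Fixed point.
Eve's winning region = {j, k, l, m, r}.

j, k, l, m, r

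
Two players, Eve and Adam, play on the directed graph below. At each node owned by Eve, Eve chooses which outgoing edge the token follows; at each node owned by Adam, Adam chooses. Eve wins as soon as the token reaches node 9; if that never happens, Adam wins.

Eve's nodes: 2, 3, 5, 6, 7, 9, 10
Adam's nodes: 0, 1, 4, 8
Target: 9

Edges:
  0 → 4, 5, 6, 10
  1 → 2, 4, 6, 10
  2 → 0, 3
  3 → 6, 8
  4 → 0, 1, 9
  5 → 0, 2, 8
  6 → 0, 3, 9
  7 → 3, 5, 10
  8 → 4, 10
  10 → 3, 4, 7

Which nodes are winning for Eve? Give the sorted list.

A0 = {9}
A1: add {6} — 6 (Eve) has 6→9.
A2: add {3} — 3 (Eve) has 3→6.
A3: add {2, 7, 10} — 2 (Eve) has 2→3; 7 (Eve) has 7→3; 10 (Eve) has 10→3.
A4: add {5} — 5 (Eve) has 5→2.
A5 = A4; e.g. 0 (Adam) can still go to 4. Fixed point.
Eve's winning region = {2, 3, 5, 6, 7, 9, 10}.

2, 3, 5, 6, 7, 9, 10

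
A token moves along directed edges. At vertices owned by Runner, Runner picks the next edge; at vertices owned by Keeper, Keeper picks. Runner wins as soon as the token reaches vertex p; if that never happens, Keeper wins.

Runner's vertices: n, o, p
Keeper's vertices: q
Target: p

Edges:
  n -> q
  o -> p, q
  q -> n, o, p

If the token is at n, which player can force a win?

A0 = {p}
A1: add {o} — o (Runner) has o→p.
A2 = A1; e.g. n (Runner) has no edge into A1. Fixed point.
n never enters the attractor, so Keeper can avoid the target forever.

Keeper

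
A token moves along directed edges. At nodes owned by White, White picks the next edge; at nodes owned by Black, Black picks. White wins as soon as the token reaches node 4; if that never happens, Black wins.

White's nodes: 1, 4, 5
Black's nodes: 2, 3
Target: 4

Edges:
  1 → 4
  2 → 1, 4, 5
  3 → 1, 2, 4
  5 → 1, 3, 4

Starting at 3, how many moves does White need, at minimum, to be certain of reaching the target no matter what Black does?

3

A0 = {4}
A1: add {1, 5} — 1 (White) has 1→4; 5 (White) has 5→4.
A2: add {2} — 2 (Black): all of {1, 4, 5} already in.
A3: add {3} — 3 (Black): all of {1, 2, 4} already in.
A3 = all vertices. Fixed point.
3 enters the attractor at level 3, so White can force the target in 3 moves from there.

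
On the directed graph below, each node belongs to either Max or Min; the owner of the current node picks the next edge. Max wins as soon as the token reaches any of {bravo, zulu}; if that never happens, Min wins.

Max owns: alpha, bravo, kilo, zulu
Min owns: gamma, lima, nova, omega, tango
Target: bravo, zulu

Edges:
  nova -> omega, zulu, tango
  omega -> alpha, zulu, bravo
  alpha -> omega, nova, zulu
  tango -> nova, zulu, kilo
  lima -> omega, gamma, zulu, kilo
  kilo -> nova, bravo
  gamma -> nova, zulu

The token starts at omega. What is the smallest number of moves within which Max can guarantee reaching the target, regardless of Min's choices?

2

A0 = {bravo, zulu}
A1: add {alpha, kilo} — alpha (Max) has alpha→zulu; kilo (Max) has kilo→bravo.
A2: add {omega} — omega (Min): all of {alpha, zulu, bravo} already in.
A3 = A2; e.g. nova (Min) can still go to tango. Fixed point.
omega enters the attractor at level 2, so Max can force the target in 2 moves from there.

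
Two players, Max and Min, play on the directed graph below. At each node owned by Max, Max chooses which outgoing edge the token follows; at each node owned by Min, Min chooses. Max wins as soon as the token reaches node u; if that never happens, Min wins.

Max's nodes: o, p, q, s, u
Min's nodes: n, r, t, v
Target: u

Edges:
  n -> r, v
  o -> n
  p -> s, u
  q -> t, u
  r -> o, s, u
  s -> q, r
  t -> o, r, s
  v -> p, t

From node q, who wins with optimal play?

A0 = {u}
A1: add {p, q} — p (Max) has p→u; q (Max) has q→u.
q ∈ A1, so Max can force the target.

Max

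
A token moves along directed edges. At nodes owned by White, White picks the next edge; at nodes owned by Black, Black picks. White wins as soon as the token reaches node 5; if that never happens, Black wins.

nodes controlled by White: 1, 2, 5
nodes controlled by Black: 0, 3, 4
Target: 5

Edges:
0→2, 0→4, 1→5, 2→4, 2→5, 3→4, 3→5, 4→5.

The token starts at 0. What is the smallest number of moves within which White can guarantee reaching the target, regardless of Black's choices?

2

A0 = {5}
A1: add {1, 2, 4} — 1 (White) has 1→5; 2 (White) has 2→5; 4 (Black): all of {5} already in.
A2: add {0, 3} — 0 (Black): all of {2, 4} already in; 3 (Black): all of {4, 5} already in.
A2 = all vertices. Fixed point.
0 enters the attractor at level 2, so White can force the target in 2 moves from there.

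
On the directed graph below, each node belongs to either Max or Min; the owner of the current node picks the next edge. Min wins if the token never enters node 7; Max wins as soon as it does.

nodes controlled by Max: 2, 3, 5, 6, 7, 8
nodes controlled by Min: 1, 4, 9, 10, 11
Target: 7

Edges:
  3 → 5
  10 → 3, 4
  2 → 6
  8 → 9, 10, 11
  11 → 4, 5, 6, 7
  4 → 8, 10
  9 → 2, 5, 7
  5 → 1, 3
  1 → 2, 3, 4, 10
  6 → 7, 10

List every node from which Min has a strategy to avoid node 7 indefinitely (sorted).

A0 = {7}
A1: add {6} — 6 (Max) has 6→7.
A2: add {2} — 2 (Max) has 2→6.
A3 = A2; e.g. 1 (Min) can still go to 3. Fixed point.
Max's attractor = {2, 6, 7}; Min avoids the target exactly from the complement.

1, 3, 4, 5, 8, 9, 10, 11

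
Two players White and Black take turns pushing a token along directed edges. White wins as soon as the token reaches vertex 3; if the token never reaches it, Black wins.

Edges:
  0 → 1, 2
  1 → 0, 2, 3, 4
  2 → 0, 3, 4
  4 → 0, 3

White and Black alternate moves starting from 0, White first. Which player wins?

Track states (vertex, player-to-move).
A0 = {(3,White), (3,Black)}
A1: add {(1,White), (2,White), (4,White)}.
A2: add {(0,Black)}.
A3 = A2; e.g. (0,White) stays out. (0,White) never enters ⇒ Black avoids the target.

Black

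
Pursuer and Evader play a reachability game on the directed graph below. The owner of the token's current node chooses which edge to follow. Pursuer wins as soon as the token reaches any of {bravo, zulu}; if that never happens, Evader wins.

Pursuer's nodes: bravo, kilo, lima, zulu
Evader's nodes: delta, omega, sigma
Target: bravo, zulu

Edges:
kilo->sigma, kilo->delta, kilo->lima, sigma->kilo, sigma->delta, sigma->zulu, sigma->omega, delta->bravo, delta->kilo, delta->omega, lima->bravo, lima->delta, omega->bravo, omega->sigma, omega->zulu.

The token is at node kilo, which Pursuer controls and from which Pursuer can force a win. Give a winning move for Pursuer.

lima

A0 = {bravo, zulu}
A1: add {lima} — lima (Pursuer) has lima→bravo.
A2: add {kilo} — kilo (Pursuer) has kilo→lima.
A3 = A2; e.g. sigma (Evader) can still go to delta. Fixed point.
From kilo, successor lima is in the attractor (rank 1); the other successors delta, sigma are not.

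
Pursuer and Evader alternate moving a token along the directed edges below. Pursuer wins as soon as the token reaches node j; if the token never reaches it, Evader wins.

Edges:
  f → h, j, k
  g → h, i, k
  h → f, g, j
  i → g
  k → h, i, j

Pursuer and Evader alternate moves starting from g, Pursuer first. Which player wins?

Track states (vertex, player-to-move).
A0 = {(j,Pursuer), (j,Evader)}
A1: add {(f,Pursuer), (h,Pursuer), (k,Pursuer)}.
A2: add {(f,Evader)}.
A3 = A2; e.g. (g,Pursuer) stays out. (g,Pursuer) never enters ⇒ Evader avoids the target.

Evader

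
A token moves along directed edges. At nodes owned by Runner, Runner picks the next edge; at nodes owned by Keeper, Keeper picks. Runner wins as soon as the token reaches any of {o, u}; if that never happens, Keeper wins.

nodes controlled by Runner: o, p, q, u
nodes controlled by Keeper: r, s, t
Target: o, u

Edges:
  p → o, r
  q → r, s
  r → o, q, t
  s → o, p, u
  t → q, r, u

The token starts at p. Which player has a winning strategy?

Runner

A0 = {o, u}
A1: add {p} — p (Runner) has p→o.
p ∈ A1, so Runner can force the target.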